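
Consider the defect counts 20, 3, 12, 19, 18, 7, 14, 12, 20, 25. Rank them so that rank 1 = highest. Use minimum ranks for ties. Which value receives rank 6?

Sorted (descending): 25, 20, 20, 19, 18, 14, 12, 12, 7, 3
The 2 values of 20 occupy positions 2–3 → each gets rank 2.
The 2 values of 12 occupy positions 7–8 → each gets rank 7.
Rank 6 → value 14.

14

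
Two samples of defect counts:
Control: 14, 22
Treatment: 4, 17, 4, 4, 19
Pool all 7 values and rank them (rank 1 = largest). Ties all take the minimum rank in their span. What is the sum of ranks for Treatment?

20

Sorted (descending): 22, 19, 17, 14, 4, 4, 4
The 3 values of 4 occupy positions 5–7 → each gets rank 5.
Treatment values → pooled ranks: 4→5, 17→3, 4→5, 4→5, 19→2
Rank sum = 5 + 3 + 5 + 5 + 2 = 20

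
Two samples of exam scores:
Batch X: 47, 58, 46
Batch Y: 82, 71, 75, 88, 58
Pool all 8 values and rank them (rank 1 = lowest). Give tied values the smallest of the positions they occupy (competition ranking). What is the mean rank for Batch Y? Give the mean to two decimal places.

Sorted (ascending): 46, 47, 58, 58, 71, 75, 82, 88
The 2 values of 58 occupy positions 3–4 → each gets rank 3.
Batch Y values → pooled ranks: 82→7, 71→5, 75→6, 88→8, 58→3
Mean rank = (7 + 5 + 6 + 8 + 3) / 5 = 5.80

5.80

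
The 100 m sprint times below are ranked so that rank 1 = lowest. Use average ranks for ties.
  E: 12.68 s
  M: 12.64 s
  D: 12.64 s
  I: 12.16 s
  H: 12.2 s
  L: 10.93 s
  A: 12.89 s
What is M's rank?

4.5

Sorted (ascending): 10.93, 12.16, 12.2, 12.64, 12.64, 12.68, 12.89
The 2 values of 12.64 occupy positions 4–5 → average rank (4+5)/2 = 4.5.
M has value 12.64 s → rank 4.5.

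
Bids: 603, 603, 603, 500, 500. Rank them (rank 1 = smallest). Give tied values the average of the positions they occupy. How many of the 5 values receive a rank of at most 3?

2

Sorted (ascending): 500, 500, 603, 603, 603
The 2 values of 500 occupy positions 1–2 → average rank (1+2)/2 = 1.5.
The 3 values of 603 occupy positions 3–5 → average rank 4.
Ranks ≤ 3: {1.5, 1.5} → 2 values.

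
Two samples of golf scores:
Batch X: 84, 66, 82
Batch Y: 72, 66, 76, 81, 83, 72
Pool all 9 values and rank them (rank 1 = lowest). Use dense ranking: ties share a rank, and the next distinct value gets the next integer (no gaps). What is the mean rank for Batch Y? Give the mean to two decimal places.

Sorted (ascending): 66, 66, 72, 72, 76, 81, 82, 83, 84
The 2 values of 66 share dense rank 1.
The 2 values of 72 share dense rank 2.
Remaining distinct values take the next consecutive integers.
Batch Y values → pooled ranks: 72→2, 66→1, 76→3, 81→4, 83→6, 72→2
Mean rank = (2 + 1 + 3 + 4 + 6 + 2) / 6 = 3.00

3.00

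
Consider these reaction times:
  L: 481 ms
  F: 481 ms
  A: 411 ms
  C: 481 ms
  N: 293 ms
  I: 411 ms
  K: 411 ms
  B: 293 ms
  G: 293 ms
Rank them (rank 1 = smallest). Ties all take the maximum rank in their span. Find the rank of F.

9

Sorted (ascending): 293, 293, 293, 411, 411, 411, 481, 481, 481
The 3 values of 293 occupy positions 1–3 → each gets rank 3.
The 3 values of 411 occupy positions 4–6 → each gets rank 6.
The 3 values of 481 occupy positions 7–9 → each gets rank 9.
F has value 481 ms → rank 9.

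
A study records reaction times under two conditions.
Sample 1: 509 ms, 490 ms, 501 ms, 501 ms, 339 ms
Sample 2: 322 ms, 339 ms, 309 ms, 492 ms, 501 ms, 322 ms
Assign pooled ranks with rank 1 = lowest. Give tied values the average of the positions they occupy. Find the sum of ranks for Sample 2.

Sorted (ascending): 309, 322, 322, 339, 339, 490, 492, 501, 501, 501, 509
The 2 values of 322 occupy positions 2–3 → average rank (2+3)/2 = 2.5.
The 2 values of 339 occupy positions 4–5 → average rank (4+5)/2 = 4.5.
The 3 values of 501 occupy positions 8–10 → average rank 9.
Sample 2 values → pooled ranks: 322→2.5, 339→4.5, 309→1, 492→7, 501→9, 322→2.5
Rank sum = 2.5 + 4.5 + 1 + 7 + 9 + 2.5 = 26.5

26.5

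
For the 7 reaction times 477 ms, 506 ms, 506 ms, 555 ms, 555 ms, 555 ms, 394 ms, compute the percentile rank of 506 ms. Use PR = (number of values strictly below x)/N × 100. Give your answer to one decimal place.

N = 7.
Strictly below 506: 2. Equal to 506: 2.
PR = 2/7 × 100 = 28.6

28.6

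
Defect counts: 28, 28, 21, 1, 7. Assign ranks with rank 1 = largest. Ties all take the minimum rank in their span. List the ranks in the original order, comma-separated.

1, 1, 3, 5, 4

Sorted (descending): 28, 28, 21, 7, 1
The 2 values of 28 occupy positions 1–2 → each gets rank 1.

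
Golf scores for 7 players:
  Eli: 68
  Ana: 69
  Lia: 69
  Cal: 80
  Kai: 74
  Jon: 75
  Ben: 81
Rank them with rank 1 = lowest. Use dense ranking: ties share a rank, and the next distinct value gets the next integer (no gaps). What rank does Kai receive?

Sorted (ascending): 68, 69, 69, 74, 75, 80, 81
The 2 values of 69 share dense rank 2.
Remaining distinct values take the next consecutive integers.
Kai has value 74 → rank 3.

3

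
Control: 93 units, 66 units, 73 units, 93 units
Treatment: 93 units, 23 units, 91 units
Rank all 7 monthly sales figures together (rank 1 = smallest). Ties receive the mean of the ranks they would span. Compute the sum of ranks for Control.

Sorted (ascending): 23, 66, 73, 91, 93, 93, 93
The 3 values of 93 occupy positions 5–7 → average rank 6.
Control values → pooled ranks: 93→6, 66→2, 73→3, 93→6
Rank sum = 6 + 2 + 3 + 6 = 17

17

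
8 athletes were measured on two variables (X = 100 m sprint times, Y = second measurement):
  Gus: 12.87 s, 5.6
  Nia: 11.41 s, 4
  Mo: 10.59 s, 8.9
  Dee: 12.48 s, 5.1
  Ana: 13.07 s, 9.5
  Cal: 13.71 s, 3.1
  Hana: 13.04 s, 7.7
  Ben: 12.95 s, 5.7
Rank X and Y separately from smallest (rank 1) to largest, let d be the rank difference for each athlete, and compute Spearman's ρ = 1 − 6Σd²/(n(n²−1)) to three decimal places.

-0.024

Ranks of variable 1: 4, 2, 1, 3, 7, 8, 6, 5
Ranks of variable 2: 4, 2, 7, 3, 8, 1, 6, 5
d = r₁ − r₂: 0, 0, -6, 0, -1, 7, 0, 0
d²: 0, 0, 36, 0, 1, 49, 0, 0; Σd² = 86
ρ = 1 − 6·86/(8·63) = 1 − 516/504 = -0.024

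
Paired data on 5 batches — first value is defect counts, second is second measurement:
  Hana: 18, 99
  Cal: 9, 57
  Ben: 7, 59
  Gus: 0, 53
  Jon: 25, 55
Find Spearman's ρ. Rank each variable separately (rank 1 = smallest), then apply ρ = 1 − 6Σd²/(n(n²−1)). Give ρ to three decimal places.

0.300

Ranks of variable 1: 4, 3, 2, 1, 5
Ranks of variable 2: 5, 3, 4, 1, 2
d = r₁ − r₂: -1, 0, -2, 0, 3
d²: 1, 0, 4, 0, 9; Σd² = 14
ρ = 1 − 6·14/(5·24) = 1 − 84/120 = 0.300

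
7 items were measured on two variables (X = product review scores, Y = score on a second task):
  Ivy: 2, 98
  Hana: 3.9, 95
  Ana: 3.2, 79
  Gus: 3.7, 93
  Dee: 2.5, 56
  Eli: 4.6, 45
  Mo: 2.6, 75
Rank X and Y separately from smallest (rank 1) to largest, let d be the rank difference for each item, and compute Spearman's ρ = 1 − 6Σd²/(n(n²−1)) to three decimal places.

-0.286

Ranks of variable 1: 1, 6, 4, 5, 2, 7, 3
Ranks of variable 2: 7, 6, 4, 5, 2, 1, 3
d = r₁ − r₂: -6, 0, 0, 0, 0, 6, 0
d²: 36, 0, 0, 0, 0, 36, 0; Σd² = 72
ρ = 1 − 6·72/(7·48) = 1 − 432/336 = -0.286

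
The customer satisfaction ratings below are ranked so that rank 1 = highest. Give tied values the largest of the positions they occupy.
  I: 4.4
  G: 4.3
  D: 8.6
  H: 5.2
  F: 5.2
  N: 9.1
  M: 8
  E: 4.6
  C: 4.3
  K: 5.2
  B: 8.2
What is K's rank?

7

Sorted (descending): 9.1, 8.6, 8.2, 8, 5.2, 5.2, 5.2, 4.6, 4.4, 4.3, 4.3
The 3 values of 5.2 occupy positions 5–7 → each gets rank 7.
The 2 values of 4.3 occupy positions 10–11 → each gets rank 11.
K has value 5.2 → rank 7.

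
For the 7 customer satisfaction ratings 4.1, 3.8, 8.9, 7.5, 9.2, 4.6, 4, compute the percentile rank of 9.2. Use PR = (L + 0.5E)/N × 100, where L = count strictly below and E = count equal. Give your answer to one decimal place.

92.9

N = 7.
Strictly below 9.2: 6. Equal to 9.2: 1.
PR = (6 + 0.5·1)/7 × 100 = 92.9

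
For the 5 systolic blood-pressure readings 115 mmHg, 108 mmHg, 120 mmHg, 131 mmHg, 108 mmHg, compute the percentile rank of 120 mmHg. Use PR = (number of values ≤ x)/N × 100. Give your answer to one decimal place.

N = 5.
Strictly below 120: 3. Equal to 120: 1.
PR = 4/5 × 100 = 80.0

80.0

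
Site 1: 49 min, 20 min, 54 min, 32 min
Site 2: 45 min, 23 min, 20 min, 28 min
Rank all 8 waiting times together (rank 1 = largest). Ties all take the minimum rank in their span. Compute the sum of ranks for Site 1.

Sorted (descending): 54, 49, 45, 32, 28, 23, 20, 20
The 2 values of 20 occupy positions 7–8 → each gets rank 7.
Site 1 values → pooled ranks: 49→2, 20→7, 54→1, 32→4
Rank sum = 2 + 7 + 1 + 4 = 14

14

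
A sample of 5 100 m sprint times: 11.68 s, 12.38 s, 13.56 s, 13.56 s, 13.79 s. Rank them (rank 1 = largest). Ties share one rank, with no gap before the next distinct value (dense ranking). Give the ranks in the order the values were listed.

Sorted (descending): 13.79, 13.56, 13.56, 12.38, 11.68
The 2 values of 13.56 share dense rank 2.
Remaining distinct values take the next consecutive integers.

4, 3, 2, 2, 1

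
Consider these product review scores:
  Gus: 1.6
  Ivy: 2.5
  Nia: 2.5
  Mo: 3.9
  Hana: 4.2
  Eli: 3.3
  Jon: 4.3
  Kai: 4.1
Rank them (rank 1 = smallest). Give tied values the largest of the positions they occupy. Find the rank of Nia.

Sorted (ascending): 1.6, 2.5, 2.5, 3.3, 3.9, 4.1, 4.2, 4.3
The 2 values of 2.5 occupy positions 2–3 → each gets rank 3.
Nia has value 2.5 → rank 3.

3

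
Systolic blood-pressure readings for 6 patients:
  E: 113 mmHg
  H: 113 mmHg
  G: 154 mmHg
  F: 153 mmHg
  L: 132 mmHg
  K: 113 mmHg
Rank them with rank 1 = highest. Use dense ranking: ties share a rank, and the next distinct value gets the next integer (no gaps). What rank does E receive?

Sorted (descending): 154, 153, 132, 113, 113, 113
The 3 values of 113 share dense rank 4.
Remaining distinct values take the next consecutive integers.
E has value 113 mmHg → rank 4.

4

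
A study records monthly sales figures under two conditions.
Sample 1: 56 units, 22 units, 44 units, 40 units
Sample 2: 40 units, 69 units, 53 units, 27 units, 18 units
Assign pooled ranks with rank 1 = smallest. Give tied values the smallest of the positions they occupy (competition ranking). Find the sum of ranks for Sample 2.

24

Sorted (ascending): 18, 22, 27, 40, 40, 44, 53, 56, 69
The 2 values of 40 occupy positions 4–5 → each gets rank 4.
Sample 2 values → pooled ranks: 40→4, 69→9, 53→7, 27→3, 18→1
Rank sum = 4 + 9 + 7 + 3 + 1 = 24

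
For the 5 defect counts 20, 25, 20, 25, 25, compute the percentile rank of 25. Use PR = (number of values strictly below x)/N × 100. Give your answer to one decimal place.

N = 5.
Strictly below 25: 2. Equal to 25: 3.
PR = 2/5 × 100 = 40.0

40.0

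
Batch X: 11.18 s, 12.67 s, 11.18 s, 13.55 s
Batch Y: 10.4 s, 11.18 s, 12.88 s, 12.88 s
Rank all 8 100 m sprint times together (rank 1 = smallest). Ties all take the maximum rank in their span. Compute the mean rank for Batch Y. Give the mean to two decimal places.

4.75

Sorted (ascending): 10.4, 11.18, 11.18, 11.18, 12.67, 12.88, 12.88, 13.55
The 3 values of 11.18 occupy positions 2–4 → each gets rank 4.
The 2 values of 12.88 occupy positions 6–7 → each gets rank 7.
Batch Y values → pooled ranks: 10.4→1, 11.18→4, 12.88→7, 12.88→7
Mean rank = (1 + 4 + 7 + 7) / 4 = 4.75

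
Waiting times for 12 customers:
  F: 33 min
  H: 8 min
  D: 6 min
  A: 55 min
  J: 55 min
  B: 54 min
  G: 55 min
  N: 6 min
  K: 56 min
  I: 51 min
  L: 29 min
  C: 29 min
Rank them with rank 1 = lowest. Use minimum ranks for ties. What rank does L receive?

4

Sorted (ascending): 6, 6, 8, 29, 29, 33, 51, 54, 55, 55, 55, 56
The 2 values of 6 occupy positions 1–2 → each gets rank 1.
The 2 values of 29 occupy positions 4–5 → each gets rank 4.
The 3 values of 55 occupy positions 9–11 → each gets rank 9.
L has value 29 min → rank 4.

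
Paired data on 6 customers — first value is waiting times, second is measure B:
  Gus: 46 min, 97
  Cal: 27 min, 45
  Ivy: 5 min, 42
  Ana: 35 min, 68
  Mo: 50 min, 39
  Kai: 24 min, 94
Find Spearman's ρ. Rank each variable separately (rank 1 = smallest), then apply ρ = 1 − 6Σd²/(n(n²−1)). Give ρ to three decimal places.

Ranks of variable 1: 5, 3, 1, 4, 6, 2
Ranks of variable 2: 6, 3, 2, 4, 1, 5
d = r₁ − r₂: -1, 0, -1, 0, 5, -3
d²: 1, 0, 1, 0, 25, 9; Σd² = 36
ρ = 1 − 6·36/(6·35) = 1 − 216/210 = -0.029

-0.029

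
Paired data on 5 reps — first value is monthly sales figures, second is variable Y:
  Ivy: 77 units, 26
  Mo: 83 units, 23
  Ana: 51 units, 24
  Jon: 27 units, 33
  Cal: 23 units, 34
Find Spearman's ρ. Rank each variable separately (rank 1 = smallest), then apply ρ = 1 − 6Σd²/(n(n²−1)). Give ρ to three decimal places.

Ranks of variable 1: 4, 5, 3, 2, 1
Ranks of variable 2: 3, 1, 2, 4, 5
d = r₁ − r₂: 1, 4, 1, -2, -4
d²: 1, 16, 1, 4, 16; Σd² = 38
ρ = 1 − 6·38/(5·24) = 1 − 228/120 = -0.900

-0.900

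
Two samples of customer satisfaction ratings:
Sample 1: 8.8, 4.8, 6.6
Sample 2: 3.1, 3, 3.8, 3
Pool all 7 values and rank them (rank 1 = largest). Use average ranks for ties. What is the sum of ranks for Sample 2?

22

Sorted (descending): 8.8, 6.6, 4.8, 3.8, 3.1, 3, 3
The 2 values of 3 occupy positions 6–7 → average rank (6+7)/2 = 6.5.
Sample 2 values → pooled ranks: 3.1→5, 3→6.5, 3.8→4, 3→6.5
Rank sum = 5 + 6.5 + 4 + 6.5 = 22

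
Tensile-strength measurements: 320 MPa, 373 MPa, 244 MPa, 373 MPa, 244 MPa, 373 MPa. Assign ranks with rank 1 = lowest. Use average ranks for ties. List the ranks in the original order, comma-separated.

Sorted (ascending): 244, 244, 320, 373, 373, 373
The 2 values of 244 occupy positions 1–2 → average rank (1+2)/2 = 1.5.
The 3 values of 373 occupy positions 4–6 → average rank 5.

3, 5, 1.5, 5, 1.5, 5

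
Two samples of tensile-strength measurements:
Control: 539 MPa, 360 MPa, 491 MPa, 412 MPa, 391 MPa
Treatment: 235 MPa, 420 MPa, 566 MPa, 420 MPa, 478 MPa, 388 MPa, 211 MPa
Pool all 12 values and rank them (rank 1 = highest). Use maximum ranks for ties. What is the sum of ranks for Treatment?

49

Sorted (descending): 566, 539, 491, 478, 420, 420, 412, 391, 388, 360, 235, 211
The 2 values of 420 occupy positions 5–6 → each gets rank 6.
Treatment values → pooled ranks: 235→11, 420→6, 566→1, 420→6, 478→4, 388→9, 211→12
Rank sum = 11 + 6 + 1 + 6 + 4 + 9 + 12 = 49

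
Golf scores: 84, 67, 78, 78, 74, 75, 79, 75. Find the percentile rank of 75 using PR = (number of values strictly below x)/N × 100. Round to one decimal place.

N = 8.
Strictly below 75: 2. Equal to 75: 2.
PR = 2/8 × 100 = 25.0

25.0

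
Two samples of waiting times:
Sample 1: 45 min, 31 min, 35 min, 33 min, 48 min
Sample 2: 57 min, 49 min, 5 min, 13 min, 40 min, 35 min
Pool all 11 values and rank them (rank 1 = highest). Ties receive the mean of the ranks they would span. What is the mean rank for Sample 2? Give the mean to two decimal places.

5.92

Sorted (descending): 57, 49, 48, 45, 40, 35, 35, 33, 31, 13, 5
The 2 values of 35 occupy positions 6–7 → average rank (6+7)/2 = 6.5.
Sample 2 values → pooled ranks: 57→1, 49→2, 5→11, 13→10, 40→5, 35→6.5
Mean rank = (1 + 2 + 11 + 10 + 5 + 6.5) / 6 = 5.92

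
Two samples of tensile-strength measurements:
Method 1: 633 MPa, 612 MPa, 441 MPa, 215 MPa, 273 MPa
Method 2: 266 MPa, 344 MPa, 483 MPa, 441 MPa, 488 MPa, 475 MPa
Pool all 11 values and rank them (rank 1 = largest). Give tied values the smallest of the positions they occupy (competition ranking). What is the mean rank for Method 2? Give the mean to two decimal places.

Sorted (descending): 633, 612, 488, 483, 475, 441, 441, 344, 273, 266, 215
The 2 values of 441 occupy positions 6–7 → each gets rank 6.
Method 2 values → pooled ranks: 266→10, 344→8, 483→4, 441→6, 488→3, 475→5
Mean rank = (10 + 8 + 4 + 6 + 3 + 5) / 6 = 6.00

6.00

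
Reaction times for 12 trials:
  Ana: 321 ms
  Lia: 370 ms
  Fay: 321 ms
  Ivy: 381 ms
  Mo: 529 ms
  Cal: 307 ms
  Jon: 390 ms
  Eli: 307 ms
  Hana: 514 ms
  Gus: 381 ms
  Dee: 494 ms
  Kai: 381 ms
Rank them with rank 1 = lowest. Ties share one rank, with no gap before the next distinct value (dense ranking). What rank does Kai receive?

Sorted (ascending): 307, 307, 321, 321, 370, 381, 381, 381, 390, 494, 514, 529
The 2 values of 307 share dense rank 1.
The 2 values of 321 share dense rank 2.
The 3 values of 381 share dense rank 4.
Remaining distinct values take the next consecutive integers.
Kai has value 381 ms → rank 4.

4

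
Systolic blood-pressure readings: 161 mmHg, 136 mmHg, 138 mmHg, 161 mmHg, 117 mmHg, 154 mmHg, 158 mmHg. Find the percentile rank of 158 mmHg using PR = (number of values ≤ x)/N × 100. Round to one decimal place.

71.4

N = 7.
Strictly below 158: 4. Equal to 158: 1.
PR = 5/7 × 100 = 71.4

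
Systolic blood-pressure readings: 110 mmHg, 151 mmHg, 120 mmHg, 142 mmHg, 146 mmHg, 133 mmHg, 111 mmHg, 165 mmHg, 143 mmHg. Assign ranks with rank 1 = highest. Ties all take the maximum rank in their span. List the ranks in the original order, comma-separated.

9, 2, 7, 5, 3, 6, 8, 1, 4

Sorted (descending): 165, 151, 146, 143, 142, 133, 120, 111, 110
No ties — each value takes its position as its rank.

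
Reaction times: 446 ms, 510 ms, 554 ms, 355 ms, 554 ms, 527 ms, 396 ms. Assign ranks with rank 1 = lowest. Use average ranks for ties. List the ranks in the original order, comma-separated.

Sorted (ascending): 355, 396, 446, 510, 527, 554, 554
The 2 values of 554 occupy positions 6–7 → average rank (6+7)/2 = 6.5.

3, 4, 6.5, 1, 6.5, 5, 2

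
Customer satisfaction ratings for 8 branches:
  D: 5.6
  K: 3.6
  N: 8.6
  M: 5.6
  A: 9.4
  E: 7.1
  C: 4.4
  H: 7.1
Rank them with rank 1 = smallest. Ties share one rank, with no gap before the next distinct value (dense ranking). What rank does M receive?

3

Sorted (ascending): 3.6, 4.4, 5.6, 5.6, 7.1, 7.1, 8.6, 9.4
The 2 values of 5.6 share dense rank 3.
The 2 values of 7.1 share dense rank 4.
Remaining distinct values take the next consecutive integers.
M has value 5.6 → rank 3.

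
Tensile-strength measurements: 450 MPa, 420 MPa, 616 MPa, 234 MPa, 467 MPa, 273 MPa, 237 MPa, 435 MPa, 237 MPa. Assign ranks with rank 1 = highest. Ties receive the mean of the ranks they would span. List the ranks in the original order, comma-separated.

3, 5, 1, 9, 2, 6, 7.5, 4, 7.5

Sorted (descending): 616, 467, 450, 435, 420, 273, 237, 237, 234
The 2 values of 237 occupy positions 7–8 → average rank (7+8)/2 = 7.5.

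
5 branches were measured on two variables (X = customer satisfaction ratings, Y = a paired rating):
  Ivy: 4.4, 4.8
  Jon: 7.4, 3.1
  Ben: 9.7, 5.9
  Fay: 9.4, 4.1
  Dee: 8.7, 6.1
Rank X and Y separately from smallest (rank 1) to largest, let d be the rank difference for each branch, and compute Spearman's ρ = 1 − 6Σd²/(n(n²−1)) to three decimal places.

Ranks of variable 1: 1, 2, 5, 4, 3
Ranks of variable 2: 3, 1, 4, 2, 5
d = r₁ − r₂: -2, 1, 1, 2, -2
d²: 4, 1, 1, 4, 4; Σd² = 14
ρ = 1 − 6·14/(5·24) = 1 − 84/120 = 0.300

0.300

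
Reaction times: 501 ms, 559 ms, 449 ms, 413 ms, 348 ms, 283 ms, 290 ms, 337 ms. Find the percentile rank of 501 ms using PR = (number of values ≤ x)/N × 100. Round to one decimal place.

N = 8.
Strictly below 501: 6. Equal to 501: 1.
PR = 7/8 × 100 = 87.5

87.5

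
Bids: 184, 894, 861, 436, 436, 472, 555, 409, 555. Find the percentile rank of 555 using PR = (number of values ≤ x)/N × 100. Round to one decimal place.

N = 9.
Strictly below 555: 5. Equal to 555: 2.
PR = 7/9 × 100 = 77.8

77.8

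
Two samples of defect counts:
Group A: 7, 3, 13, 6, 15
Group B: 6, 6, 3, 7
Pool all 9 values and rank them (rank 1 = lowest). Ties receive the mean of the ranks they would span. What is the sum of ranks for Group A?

Sorted (ascending): 3, 3, 6, 6, 6, 7, 7, 13, 15
The 2 values of 3 occupy positions 1–2 → average rank (1+2)/2 = 1.5.
The 3 values of 6 occupy positions 3–5 → average rank 4.
The 2 values of 7 occupy positions 6–7 → average rank (6+7)/2 = 6.5.
Group A values → pooled ranks: 7→6.5, 3→1.5, 13→8, 6→4, 15→9
Rank sum = 6.5 + 1.5 + 8 + 4 + 9 = 29

29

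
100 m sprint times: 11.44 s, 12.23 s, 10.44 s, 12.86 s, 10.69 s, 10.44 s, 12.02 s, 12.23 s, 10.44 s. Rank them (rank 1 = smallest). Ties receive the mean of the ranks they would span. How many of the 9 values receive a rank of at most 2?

3

Sorted (ascending): 10.44, 10.44, 10.44, 10.69, 11.44, 12.02, 12.23, 12.23, 12.86
The 3 values of 10.44 occupy positions 1–3 → average rank 2.
The 2 values of 12.23 occupy positions 7–8 → average rank (7+8)/2 = 7.5.
Ranks ≤ 2: {2, 2, 2} → 3 values.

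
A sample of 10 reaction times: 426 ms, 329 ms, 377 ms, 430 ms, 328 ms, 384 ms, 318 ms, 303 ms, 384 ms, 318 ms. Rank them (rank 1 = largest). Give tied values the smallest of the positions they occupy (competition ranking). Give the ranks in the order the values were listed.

Sorted (descending): 430, 426, 384, 384, 377, 329, 328, 318, 318, 303
The 2 values of 384 occupy positions 3–4 → each gets rank 3.
The 2 values of 318 occupy positions 8–9 → each gets rank 8.

2, 6, 5, 1, 7, 3, 8, 10, 3, 8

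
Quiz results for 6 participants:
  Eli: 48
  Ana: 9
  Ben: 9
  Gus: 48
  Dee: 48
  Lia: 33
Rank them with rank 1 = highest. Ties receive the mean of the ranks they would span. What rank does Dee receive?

2

Sorted (descending): 48, 48, 48, 33, 9, 9
The 3 values of 48 occupy positions 1–3 → average rank 2.
The 2 values of 9 occupy positions 5–6 → average rank (5+6)/2 = 5.5.
Dee has value 48 → rank 2.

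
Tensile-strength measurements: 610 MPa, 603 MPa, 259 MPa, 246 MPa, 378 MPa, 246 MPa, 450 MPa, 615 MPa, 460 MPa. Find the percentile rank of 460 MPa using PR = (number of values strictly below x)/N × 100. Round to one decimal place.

55.6

N = 9.
Strictly below 460: 5. Equal to 460: 1.
PR = 5/9 × 100 = 55.6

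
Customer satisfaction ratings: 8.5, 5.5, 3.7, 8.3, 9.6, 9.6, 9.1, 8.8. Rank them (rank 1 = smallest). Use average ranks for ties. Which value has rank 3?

Sorted (ascending): 3.7, 5.5, 8.3, 8.5, 8.8, 9.1, 9.6, 9.6
The 2 values of 9.6 occupy positions 7–8 → average rank (7+8)/2 = 7.5.
Rank 3 → value 8.3.

8.3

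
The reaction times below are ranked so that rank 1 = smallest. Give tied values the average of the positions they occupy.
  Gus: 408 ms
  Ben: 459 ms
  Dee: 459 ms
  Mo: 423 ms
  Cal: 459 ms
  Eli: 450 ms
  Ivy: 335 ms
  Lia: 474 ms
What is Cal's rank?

6

Sorted (ascending): 335, 408, 423, 450, 459, 459, 459, 474
The 3 values of 459 occupy positions 5–7 → average rank 6.
Cal has value 459 ms → rank 6.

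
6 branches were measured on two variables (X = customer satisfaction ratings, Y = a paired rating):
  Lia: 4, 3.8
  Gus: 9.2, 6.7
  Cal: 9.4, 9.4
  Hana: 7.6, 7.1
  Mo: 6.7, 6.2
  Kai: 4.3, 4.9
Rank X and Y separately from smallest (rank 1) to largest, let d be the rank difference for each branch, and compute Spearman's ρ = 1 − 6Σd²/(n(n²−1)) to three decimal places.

0.943

Ranks of variable 1: 1, 5, 6, 4, 3, 2
Ranks of variable 2: 1, 4, 6, 5, 3, 2
d = r₁ − r₂: 0, 1, 0, -1, 0, 0
d²: 0, 1, 0, 1, 0, 0; Σd² = 2
ρ = 1 − 6·2/(6·35) = 1 − 12/210 = 0.943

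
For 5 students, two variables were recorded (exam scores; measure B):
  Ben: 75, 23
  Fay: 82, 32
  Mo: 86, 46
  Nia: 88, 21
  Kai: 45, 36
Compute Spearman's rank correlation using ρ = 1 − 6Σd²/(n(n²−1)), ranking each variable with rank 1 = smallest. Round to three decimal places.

Ranks of variable 1: 2, 3, 4, 5, 1
Ranks of variable 2: 2, 3, 5, 1, 4
d = r₁ − r₂: 0, 0, -1, 4, -3
d²: 0, 0, 1, 16, 9; Σd² = 26
ρ = 1 − 6·26/(5·24) = 1 − 156/120 = -0.300

-0.300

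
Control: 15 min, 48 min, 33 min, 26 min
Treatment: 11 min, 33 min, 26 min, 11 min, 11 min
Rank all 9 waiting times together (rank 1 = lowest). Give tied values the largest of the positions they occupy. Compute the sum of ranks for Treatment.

23

Sorted (ascending): 11, 11, 11, 15, 26, 26, 33, 33, 48
The 3 values of 11 occupy positions 1–3 → each gets rank 3.
The 2 values of 26 occupy positions 5–6 → each gets rank 6.
The 2 values of 33 occupy positions 7–8 → each gets rank 8.
Treatment values → pooled ranks: 11→3, 33→8, 26→6, 11→3, 11→3
Rank sum = 3 + 8 + 6 + 3 + 3 = 23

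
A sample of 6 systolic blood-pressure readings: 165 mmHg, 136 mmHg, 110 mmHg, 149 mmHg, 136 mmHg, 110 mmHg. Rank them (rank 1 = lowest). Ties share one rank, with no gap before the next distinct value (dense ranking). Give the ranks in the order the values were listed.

4, 2, 1, 3, 2, 1

Sorted (ascending): 110, 110, 136, 136, 149, 165
The 2 values of 110 share dense rank 1.
The 2 values of 136 share dense rank 2.
Remaining distinct values take the next consecutive integers.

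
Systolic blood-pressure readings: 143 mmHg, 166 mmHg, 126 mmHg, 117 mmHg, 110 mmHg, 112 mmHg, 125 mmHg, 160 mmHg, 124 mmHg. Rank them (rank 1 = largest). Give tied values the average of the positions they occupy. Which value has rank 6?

124

Sorted (descending): 166, 160, 143, 126, 125, 124, 117, 112, 110
No ties — each value takes its position as its rank.
Rank 6 → value 124.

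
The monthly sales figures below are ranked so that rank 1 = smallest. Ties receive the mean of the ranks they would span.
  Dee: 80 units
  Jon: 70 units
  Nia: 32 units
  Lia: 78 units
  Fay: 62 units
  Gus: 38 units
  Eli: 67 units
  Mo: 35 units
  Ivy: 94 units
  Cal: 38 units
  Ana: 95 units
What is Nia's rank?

Sorted (ascending): 32, 35, 38, 38, 62, 67, 70, 78, 80, 94, 95
The 2 values of 38 occupy positions 3–4 → average rank (3+4)/2 = 3.5.
Nia has value 32 units → rank 1.

1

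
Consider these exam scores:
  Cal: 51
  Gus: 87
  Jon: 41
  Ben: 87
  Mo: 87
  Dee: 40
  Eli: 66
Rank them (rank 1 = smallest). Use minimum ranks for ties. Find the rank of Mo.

5

Sorted (ascending): 40, 41, 51, 66, 87, 87, 87
The 3 values of 87 occupy positions 5–7 → each gets rank 5.
Mo has value 87 → rank 5.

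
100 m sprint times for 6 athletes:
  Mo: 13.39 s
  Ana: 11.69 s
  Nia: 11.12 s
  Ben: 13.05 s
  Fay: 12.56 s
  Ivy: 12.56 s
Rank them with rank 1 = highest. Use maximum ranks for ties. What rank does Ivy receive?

Sorted (descending): 13.39, 13.05, 12.56, 12.56, 11.69, 11.12
The 2 values of 12.56 occupy positions 3–4 → each gets rank 4.
Ivy has value 12.56 s → rank 4.

4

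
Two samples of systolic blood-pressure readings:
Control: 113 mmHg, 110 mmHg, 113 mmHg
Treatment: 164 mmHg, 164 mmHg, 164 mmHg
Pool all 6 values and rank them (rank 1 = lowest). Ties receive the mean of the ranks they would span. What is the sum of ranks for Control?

Sorted (ascending): 110, 113, 113, 164, 164, 164
The 2 values of 113 occupy positions 2–3 → average rank (2+3)/2 = 2.5.
The 3 values of 164 occupy positions 4–6 → average rank 5.
Control values → pooled ranks: 113→2.5, 110→1, 113→2.5
Rank sum = 2.5 + 1 + 2.5 = 6

6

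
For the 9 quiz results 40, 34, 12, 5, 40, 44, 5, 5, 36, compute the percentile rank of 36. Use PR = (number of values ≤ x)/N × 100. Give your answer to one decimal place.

N = 9.
Strictly below 36: 5. Equal to 36: 1.
PR = 6/9 × 100 = 66.7

66.7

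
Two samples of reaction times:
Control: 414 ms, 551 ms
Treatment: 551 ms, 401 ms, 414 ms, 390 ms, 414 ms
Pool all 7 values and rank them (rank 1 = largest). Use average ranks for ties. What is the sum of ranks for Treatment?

Sorted (descending): 551, 551, 414, 414, 414, 401, 390
The 2 values of 551 occupy positions 1–2 → average rank (1+2)/2 = 1.5.
The 3 values of 414 occupy positions 3–5 → average rank 4.
Treatment values → pooled ranks: 551→1.5, 401→6, 414→4, 390→7, 414→4
Rank sum = 1.5 + 6 + 4 + 7 + 4 = 22.5

22.5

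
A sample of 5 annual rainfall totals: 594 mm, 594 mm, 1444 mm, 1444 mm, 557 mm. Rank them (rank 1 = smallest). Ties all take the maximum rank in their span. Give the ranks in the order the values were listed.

3, 3, 5, 5, 1

Sorted (ascending): 557, 594, 594, 1444, 1444
The 2 values of 594 occupy positions 2–3 → each gets rank 3.
The 2 values of 1444 occupy positions 4–5 → each gets rank 5.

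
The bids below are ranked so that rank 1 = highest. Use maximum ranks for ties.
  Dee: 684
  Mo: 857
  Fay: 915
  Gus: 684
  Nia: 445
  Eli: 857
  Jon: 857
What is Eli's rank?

4

Sorted (descending): 915, 857, 857, 857, 684, 684, 445
The 3 values of 857 occupy positions 2–4 → each gets rank 4.
The 2 values of 684 occupy positions 5–6 → each gets rank 6.
Eli has value 857 → rank 4.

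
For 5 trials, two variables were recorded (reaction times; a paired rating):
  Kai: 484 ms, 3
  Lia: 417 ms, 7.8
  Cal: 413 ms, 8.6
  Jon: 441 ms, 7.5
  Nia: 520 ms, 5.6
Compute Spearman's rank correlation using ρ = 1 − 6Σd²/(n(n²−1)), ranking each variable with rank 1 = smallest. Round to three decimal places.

-0.900

Ranks of variable 1: 4, 2, 1, 3, 5
Ranks of variable 2: 1, 4, 5, 3, 2
d = r₁ − r₂: 3, -2, -4, 0, 3
d²: 9, 4, 16, 0, 9; Σd² = 38
ρ = 1 − 6·38/(5·24) = 1 − 228/120 = -0.900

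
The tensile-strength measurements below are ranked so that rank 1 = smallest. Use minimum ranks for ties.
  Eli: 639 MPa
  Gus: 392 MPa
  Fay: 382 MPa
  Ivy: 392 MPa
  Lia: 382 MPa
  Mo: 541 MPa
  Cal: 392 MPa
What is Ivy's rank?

3

Sorted (ascending): 382, 382, 392, 392, 392, 541, 639
The 2 values of 382 occupy positions 1–2 → each gets rank 1.
The 3 values of 392 occupy positions 3–5 → each gets rank 3.
Ivy has value 392 MPa → rank 3.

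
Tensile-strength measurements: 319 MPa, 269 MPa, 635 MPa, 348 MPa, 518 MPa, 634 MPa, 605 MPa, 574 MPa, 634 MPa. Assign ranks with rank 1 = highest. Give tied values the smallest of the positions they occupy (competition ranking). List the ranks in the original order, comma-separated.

8, 9, 1, 7, 6, 2, 4, 5, 2

Sorted (descending): 635, 634, 634, 605, 574, 518, 348, 319, 269
The 2 values of 634 occupy positions 2–3 → each gets rank 2.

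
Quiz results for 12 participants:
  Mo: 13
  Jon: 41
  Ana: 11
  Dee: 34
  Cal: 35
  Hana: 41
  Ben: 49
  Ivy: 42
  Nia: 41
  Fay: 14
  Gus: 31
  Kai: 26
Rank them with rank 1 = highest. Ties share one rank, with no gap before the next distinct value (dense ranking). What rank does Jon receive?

3

Sorted (descending): 49, 42, 41, 41, 41, 35, 34, 31, 26, 14, 13, 11
The 3 values of 41 share dense rank 3.
Remaining distinct values take the next consecutive integers.
Jon has value 41 → rank 3.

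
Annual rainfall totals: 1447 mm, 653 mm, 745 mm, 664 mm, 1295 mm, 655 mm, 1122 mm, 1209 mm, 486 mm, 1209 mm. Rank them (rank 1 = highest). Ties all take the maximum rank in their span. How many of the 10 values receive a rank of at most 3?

2

Sorted (descending): 1447, 1295, 1209, 1209, 1122, 745, 664, 655, 653, 486
The 2 values of 1209 occupy positions 3–4 → each gets rank 4.
Ranks ≤ 3: {1, 2} → 2 values.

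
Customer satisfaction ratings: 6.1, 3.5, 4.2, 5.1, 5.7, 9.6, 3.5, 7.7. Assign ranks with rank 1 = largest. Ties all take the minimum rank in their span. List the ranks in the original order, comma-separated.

3, 7, 6, 5, 4, 1, 7, 2

Sorted (descending): 9.6, 7.7, 6.1, 5.7, 5.1, 4.2, 3.5, 3.5
The 2 values of 3.5 occupy positions 7–8 → each gets rank 7.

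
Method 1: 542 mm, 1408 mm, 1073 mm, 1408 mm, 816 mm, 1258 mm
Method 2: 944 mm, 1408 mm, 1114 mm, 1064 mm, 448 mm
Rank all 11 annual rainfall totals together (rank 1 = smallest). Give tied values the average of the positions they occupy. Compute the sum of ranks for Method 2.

Sorted (ascending): 448, 542, 816, 944, 1064, 1073, 1114, 1258, 1408, 1408, 1408
The 3 values of 1408 occupy positions 9–11 → average rank 10.
Method 2 values → pooled ranks: 944→4, 1408→10, 1114→7, 1064→5, 448→1
Rank sum = 4 + 10 + 7 + 5 + 1 = 27

27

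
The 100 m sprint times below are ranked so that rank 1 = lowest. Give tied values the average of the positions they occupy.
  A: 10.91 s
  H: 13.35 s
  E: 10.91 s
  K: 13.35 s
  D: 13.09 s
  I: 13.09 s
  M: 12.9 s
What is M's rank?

3

Sorted (ascending): 10.91, 10.91, 12.9, 13.09, 13.09, 13.35, 13.35
The 2 values of 10.91 occupy positions 1–2 → average rank (1+2)/2 = 1.5.
The 2 values of 13.09 occupy positions 4–5 → average rank (4+5)/2 = 4.5.
The 2 values of 13.35 occupy positions 6–7 → average rank (6+7)/2 = 6.5.
M has value 12.9 s → rank 3.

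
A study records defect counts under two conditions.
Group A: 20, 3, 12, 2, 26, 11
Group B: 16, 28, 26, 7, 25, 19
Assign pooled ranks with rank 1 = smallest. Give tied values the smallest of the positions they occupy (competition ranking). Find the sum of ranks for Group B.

Sorted (ascending): 2, 3, 7, 11, 12, 16, 19, 20, 25, 26, 26, 28
The 2 values of 26 occupy positions 10–11 → each gets rank 10.
Group B values → pooled ranks: 16→6, 28→12, 26→10, 7→3, 25→9, 19→7
Rank sum = 6 + 12 + 10 + 3 + 9 + 7 = 47

47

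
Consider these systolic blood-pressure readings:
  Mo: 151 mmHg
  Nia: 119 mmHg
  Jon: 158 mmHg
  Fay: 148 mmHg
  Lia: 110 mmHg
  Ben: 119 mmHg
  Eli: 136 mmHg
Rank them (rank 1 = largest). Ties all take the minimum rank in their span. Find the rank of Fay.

3

Sorted (descending): 158, 151, 148, 136, 119, 119, 110
The 2 values of 119 occupy positions 5–6 → each gets rank 5.
Fay has value 148 mmHg → rank 3.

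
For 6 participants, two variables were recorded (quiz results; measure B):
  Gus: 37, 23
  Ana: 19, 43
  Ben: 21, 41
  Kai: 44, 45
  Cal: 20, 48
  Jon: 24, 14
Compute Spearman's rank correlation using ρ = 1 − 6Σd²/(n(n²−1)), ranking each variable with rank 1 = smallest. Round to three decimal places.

Ranks of variable 1: 5, 1, 3, 6, 2, 4
Ranks of variable 2: 2, 4, 3, 5, 6, 1
d = r₁ − r₂: 3, -3, 0, 1, -4, 3
d²: 9, 9, 0, 1, 16, 9; Σd² = 44
ρ = 1 − 6·44/(6·35) = 1 − 264/210 = -0.257

-0.257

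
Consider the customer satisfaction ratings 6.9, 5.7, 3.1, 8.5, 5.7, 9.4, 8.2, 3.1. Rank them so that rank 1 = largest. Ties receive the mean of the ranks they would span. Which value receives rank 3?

Sorted (descending): 9.4, 8.5, 8.2, 6.9, 5.7, 5.7, 3.1, 3.1
The 2 values of 5.7 occupy positions 5–6 → average rank (5+6)/2 = 5.5.
The 2 values of 3.1 occupy positions 7–8 → average rank (7+8)/2 = 7.5.
Rank 3 → value 8.2.

8.2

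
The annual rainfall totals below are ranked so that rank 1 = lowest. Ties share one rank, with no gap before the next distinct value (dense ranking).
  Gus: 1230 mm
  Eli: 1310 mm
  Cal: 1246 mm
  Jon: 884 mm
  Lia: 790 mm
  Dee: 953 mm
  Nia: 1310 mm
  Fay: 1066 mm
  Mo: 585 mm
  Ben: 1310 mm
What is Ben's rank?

Sorted (ascending): 585, 790, 884, 953, 1066, 1230, 1246, 1310, 1310, 1310
The 3 values of 1310 share dense rank 8.
Remaining distinct values take the next consecutive integers.
Ben has value 1310 mm → rank 8.

8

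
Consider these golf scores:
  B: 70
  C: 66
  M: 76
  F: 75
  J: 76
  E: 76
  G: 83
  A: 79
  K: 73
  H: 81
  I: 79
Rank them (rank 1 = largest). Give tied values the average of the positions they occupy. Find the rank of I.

3.5

Sorted (descending): 83, 81, 79, 79, 76, 76, 76, 75, 73, 70, 66
The 2 values of 79 occupy positions 3–4 → average rank (3+4)/2 = 3.5.
The 3 values of 76 occupy positions 5–7 → average rank 6.
I has value 79 → rank 3.5.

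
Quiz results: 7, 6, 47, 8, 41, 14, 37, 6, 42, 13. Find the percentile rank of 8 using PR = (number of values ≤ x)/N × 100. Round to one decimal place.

N = 10.
Strictly below 8: 3. Equal to 8: 1.
PR = 4/10 × 100 = 40.0

40.0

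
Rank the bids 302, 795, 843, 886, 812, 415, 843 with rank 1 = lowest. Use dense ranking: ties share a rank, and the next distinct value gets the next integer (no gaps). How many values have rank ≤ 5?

6

Sorted (ascending): 302, 415, 795, 812, 843, 843, 886
The 2 values of 843 share dense rank 5.
Remaining distinct values take the next consecutive integers.
Ranks ≤ 5: {1, 2, 3, 4, 5, 5} → 6 values.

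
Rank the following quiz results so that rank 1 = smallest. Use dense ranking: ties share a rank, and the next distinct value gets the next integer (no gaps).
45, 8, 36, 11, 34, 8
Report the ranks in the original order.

5, 1, 4, 2, 3, 1

Sorted (ascending): 8, 8, 11, 34, 36, 45
The 2 values of 8 share dense rank 1.
Remaining distinct values take the next consecutive integers.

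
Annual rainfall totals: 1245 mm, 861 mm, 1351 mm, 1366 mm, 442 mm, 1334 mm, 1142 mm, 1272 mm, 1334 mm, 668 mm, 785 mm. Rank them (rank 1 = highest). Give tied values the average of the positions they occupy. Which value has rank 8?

861

Sorted (descending): 1366, 1351, 1334, 1334, 1272, 1245, 1142, 861, 785, 668, 442
The 2 values of 1334 occupy positions 3–4 → average rank (3+4)/2 = 3.5.
Rank 8 → value 861.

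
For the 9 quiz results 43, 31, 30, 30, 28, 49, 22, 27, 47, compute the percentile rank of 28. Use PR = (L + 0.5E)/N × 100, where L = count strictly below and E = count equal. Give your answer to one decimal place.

N = 9.
Strictly below 28: 2. Equal to 28: 1.
PR = (2 + 0.5·1)/9 × 100 = 27.8

27.8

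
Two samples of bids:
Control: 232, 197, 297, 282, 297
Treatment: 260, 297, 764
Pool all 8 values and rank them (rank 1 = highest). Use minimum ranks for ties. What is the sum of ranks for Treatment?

9

Sorted (descending): 764, 297, 297, 297, 282, 260, 232, 197
The 3 values of 297 occupy positions 2–4 → each gets rank 2.
Treatment values → pooled ranks: 260→6, 297→2, 764→1
Rank sum = 6 + 2 + 1 = 9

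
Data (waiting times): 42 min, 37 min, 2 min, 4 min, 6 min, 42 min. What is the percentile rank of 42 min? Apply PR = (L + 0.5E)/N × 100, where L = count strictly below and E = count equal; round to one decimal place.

83.3

N = 6.
Strictly below 42: 4. Equal to 42: 2.
PR = (4 + 0.5·2)/6 × 100 = 83.3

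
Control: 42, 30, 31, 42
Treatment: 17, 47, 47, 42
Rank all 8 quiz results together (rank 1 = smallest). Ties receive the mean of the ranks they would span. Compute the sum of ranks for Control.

Sorted (ascending): 17, 30, 31, 42, 42, 42, 47, 47
The 3 values of 42 occupy positions 4–6 → average rank 5.
The 2 values of 47 occupy positions 7–8 → average rank (7+8)/2 = 7.5.
Control values → pooled ranks: 42→5, 30→2, 31→3, 42→5
Rank sum = 5 + 2 + 3 + 5 = 15

15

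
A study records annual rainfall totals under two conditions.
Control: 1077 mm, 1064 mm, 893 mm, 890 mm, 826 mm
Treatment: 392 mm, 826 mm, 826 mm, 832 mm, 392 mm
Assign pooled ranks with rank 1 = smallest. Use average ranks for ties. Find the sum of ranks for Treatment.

Sorted (ascending): 392, 392, 826, 826, 826, 832, 890, 893, 1064, 1077
The 2 values of 392 occupy positions 1–2 → average rank (1+2)/2 = 1.5.
The 3 values of 826 occupy positions 3–5 → average rank 4.
Treatment values → pooled ranks: 392→1.5, 826→4, 826→4, 832→6, 392→1.5
Rank sum = 1.5 + 4 + 4 + 6 + 1.5 = 17

17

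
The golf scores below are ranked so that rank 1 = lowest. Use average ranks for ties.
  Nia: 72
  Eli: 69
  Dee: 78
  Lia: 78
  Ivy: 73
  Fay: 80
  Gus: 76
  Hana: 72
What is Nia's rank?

2.5

Sorted (ascending): 69, 72, 72, 73, 76, 78, 78, 80
The 2 values of 72 occupy positions 2–3 → average rank (2+3)/2 = 2.5.
The 2 values of 78 occupy positions 6–7 → average rank (6+7)/2 = 6.5.
Nia has value 72 → rank 2.5.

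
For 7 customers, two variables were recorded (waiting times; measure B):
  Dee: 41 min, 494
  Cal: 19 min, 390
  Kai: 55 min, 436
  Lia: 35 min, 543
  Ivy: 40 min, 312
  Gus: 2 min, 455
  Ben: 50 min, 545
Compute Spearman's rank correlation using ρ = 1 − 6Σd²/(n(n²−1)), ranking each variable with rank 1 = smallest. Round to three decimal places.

Ranks of variable 1: 5, 2, 7, 3, 4, 1, 6
Ranks of variable 2: 5, 2, 3, 6, 1, 4, 7
d = r₁ − r₂: 0, 0, 4, -3, 3, -3, -1
d²: 0, 0, 16, 9, 9, 9, 1; Σd² = 44
ρ = 1 − 6·44/(7·48) = 1 − 264/336 = 0.214

0.214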